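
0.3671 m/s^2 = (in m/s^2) 0.3671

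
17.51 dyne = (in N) 0.0001751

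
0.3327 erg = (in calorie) 7.952e-09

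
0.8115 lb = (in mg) 3.681e+05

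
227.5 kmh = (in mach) 0.1856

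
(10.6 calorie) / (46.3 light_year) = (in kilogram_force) 1.032e-17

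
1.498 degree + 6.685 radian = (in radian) 6.711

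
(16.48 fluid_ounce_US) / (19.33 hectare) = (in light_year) 2.665e-25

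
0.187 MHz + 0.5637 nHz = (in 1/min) 1.122e+07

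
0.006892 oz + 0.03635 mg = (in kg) 0.0001954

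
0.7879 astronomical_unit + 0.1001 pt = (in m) 1.179e+11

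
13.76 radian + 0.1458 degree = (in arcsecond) 2.839e+06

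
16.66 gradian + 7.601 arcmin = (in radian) 0.2639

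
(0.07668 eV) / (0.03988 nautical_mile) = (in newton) 1.663e-22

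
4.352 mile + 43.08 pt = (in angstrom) 7.004e+13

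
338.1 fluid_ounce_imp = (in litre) 9.606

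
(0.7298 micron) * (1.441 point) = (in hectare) 3.71e-14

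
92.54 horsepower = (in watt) 6.901e+04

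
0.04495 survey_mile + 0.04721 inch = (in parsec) 2.344e-15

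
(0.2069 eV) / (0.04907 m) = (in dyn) 6.755e-14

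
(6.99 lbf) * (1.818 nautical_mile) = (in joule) 1.047e+05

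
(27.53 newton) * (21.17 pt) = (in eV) 1.283e+18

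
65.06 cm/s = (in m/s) 0.6506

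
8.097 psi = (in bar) 0.5583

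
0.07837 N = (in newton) 0.07837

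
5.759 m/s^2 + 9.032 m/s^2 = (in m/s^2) 14.79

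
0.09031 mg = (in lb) 1.991e-07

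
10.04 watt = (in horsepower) 0.01346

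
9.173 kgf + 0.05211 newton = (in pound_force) 20.23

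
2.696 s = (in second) 2.696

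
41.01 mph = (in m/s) 18.33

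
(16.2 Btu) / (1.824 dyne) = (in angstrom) 9.371e+18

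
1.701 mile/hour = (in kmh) 2.737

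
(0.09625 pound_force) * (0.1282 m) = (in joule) 0.05489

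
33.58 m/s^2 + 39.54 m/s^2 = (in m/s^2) 73.12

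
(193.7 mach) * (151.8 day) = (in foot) 2.838e+12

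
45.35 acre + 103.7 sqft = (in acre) 45.35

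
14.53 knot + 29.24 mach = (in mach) 29.26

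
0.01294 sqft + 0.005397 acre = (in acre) 0.005397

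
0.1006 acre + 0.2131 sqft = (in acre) 0.1006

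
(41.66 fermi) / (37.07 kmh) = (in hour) 1.124e-18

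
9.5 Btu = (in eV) 6.256e+22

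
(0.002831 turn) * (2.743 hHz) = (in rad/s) 4.879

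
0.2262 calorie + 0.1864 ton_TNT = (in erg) 7.799e+15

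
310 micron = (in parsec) 1.005e-20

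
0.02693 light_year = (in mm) 2.548e+17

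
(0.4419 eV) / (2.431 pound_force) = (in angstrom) 6.547e-11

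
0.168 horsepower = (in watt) 125.3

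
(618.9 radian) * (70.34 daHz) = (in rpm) 4.157e+06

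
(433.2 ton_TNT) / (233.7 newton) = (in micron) 7.756e+15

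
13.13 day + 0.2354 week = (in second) 1.277e+06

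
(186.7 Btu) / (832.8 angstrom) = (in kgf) 2.412e+11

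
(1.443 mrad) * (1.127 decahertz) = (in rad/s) 0.01626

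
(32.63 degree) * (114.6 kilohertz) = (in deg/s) 3.739e+06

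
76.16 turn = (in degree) 2.742e+04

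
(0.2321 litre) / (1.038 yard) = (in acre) 6.043e-08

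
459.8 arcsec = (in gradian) 0.1419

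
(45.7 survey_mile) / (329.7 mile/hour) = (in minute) 8.317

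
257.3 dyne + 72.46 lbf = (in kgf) 32.87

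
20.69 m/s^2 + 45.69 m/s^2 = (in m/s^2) 66.38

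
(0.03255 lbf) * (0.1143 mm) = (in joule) 1.655e-05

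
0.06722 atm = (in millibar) 68.11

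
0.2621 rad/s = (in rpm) 2.503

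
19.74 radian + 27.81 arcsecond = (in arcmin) 6.786e+04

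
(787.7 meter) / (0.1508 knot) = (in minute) 169.2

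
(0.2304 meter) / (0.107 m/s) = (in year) 6.828e-08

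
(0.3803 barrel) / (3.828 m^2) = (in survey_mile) 9.814e-06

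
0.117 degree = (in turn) 0.000325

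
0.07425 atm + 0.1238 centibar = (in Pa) 7647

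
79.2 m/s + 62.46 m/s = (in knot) 275.4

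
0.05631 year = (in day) 20.55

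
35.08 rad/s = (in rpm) 335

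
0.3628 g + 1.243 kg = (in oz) 43.86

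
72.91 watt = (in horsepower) 0.09777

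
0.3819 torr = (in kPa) 0.05092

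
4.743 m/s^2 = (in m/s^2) 4.743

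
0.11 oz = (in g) 3.118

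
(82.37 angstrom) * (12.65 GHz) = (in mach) 0.306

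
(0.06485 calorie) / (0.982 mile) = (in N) 0.0001717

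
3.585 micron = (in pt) 0.01016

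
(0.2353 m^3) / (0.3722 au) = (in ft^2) 4.549e-11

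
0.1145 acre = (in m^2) 463.4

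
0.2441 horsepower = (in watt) 182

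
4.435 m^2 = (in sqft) 47.74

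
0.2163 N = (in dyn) 2.163e+04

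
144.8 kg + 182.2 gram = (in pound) 319.6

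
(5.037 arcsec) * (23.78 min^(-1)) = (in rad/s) 9.678e-06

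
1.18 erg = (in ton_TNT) 2.82e-17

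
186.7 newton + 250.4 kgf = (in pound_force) 594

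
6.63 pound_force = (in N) 29.49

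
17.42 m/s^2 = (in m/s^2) 17.42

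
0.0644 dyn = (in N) 6.44e-07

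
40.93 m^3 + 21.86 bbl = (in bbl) 279.3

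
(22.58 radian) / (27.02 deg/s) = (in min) 0.798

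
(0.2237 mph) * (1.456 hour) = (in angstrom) 5.242e+12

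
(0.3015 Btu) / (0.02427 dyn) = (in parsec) 4.248e-08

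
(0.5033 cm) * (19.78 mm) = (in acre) 2.46e-08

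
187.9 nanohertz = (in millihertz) 0.0001879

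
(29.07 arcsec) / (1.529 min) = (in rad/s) 1.536e-06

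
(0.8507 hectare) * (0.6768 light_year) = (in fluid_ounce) 1.842e+24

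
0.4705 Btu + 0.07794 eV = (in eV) 3.098e+21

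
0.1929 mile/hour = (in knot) 0.1676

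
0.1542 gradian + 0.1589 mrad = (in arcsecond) 532.4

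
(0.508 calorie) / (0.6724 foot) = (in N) 10.37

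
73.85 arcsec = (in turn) 5.698e-05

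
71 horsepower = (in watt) 5.294e+04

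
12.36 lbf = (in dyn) 5.498e+06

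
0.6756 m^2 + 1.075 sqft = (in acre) 0.0001916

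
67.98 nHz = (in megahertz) 6.798e-14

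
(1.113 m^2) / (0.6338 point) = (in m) 4978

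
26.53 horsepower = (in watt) 1.978e+04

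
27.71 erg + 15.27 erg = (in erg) 42.98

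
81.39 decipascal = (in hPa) 0.08139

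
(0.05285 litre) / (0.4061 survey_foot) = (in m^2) 0.000427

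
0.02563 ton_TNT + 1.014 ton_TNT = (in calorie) 1.04e+09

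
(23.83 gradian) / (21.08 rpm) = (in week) 2.804e-07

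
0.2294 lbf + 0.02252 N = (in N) 1.043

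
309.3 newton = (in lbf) 69.53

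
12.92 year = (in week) 673.7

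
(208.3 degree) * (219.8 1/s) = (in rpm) 7631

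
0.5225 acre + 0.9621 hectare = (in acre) 2.9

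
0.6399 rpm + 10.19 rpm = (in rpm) 10.83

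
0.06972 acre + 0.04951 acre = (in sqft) 5194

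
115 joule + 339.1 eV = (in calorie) 27.49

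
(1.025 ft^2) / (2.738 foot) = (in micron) 1.141e+05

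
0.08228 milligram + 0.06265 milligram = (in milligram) 0.1449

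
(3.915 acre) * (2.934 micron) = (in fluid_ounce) 1572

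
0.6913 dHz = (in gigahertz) 6.913e-11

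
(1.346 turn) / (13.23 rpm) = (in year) 1.936e-07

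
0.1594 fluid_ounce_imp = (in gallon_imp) 0.0009962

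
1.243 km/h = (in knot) 0.6712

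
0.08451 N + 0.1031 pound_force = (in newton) 0.5431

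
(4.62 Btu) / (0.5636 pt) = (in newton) 2.452e+07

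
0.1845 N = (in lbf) 0.04148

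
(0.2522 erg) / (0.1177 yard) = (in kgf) 2.39e-08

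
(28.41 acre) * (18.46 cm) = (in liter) 2.122e+07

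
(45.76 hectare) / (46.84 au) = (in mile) 4.058e-11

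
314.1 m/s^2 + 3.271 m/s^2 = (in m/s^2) 317.4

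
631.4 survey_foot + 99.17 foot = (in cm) 2.227e+04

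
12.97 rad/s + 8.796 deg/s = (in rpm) 125.3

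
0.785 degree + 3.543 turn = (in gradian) 1418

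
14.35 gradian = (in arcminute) 774.9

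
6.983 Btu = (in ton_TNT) 1.761e-06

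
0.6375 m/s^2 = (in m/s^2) 0.6375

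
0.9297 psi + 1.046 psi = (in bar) 0.1362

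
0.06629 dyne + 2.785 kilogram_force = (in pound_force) 6.14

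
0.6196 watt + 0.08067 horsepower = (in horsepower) 0.0815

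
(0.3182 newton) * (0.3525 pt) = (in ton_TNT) 9.457e-15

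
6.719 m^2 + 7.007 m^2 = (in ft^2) 147.7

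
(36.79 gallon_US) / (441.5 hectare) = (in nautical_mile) 1.703e-11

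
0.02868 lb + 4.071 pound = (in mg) 1.86e+06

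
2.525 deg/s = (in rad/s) 0.04407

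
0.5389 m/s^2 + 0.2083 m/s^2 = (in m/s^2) 0.7472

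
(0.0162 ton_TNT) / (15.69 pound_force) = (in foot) 3.186e+06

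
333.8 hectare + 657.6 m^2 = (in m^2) 3.339e+06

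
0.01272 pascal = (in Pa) 0.01272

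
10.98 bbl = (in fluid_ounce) 5.903e+04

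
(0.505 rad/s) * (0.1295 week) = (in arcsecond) 8.158e+09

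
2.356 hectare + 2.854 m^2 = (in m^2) 2.356e+04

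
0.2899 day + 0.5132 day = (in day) 0.8031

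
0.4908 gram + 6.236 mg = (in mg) 497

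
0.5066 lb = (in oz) 8.106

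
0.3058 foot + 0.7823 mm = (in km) 9.399e-05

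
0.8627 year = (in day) 314.9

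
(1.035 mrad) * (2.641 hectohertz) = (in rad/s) 0.2733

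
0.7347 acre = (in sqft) 3.2e+04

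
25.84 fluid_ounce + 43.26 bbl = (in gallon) 1817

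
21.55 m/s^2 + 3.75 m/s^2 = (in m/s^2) 25.3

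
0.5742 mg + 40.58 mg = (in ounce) 0.001452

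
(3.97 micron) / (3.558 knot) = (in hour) 6.025e-10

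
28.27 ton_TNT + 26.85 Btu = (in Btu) 1.121e+08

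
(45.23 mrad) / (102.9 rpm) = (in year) 1.331e-10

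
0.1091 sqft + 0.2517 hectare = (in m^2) 2517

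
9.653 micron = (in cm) 0.0009653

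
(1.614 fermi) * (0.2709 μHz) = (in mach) 1.284e-24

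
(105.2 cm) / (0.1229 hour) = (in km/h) 0.00856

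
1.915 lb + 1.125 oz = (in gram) 900.5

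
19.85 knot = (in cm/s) 1021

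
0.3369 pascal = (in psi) 4.886e-05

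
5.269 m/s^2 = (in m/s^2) 5.269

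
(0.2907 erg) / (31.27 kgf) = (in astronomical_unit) 6.337e-22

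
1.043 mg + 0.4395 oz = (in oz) 0.4395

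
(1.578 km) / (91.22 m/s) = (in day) 0.0002002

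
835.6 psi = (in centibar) 5761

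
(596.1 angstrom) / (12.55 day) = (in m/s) 5.497e-14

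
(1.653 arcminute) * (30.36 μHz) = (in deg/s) 8.364e-07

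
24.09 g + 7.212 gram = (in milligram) 3.13e+04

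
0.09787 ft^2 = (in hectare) 9.092e-07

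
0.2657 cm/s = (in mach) 7.803e-06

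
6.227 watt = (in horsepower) 0.008351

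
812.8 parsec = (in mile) 1.558e+16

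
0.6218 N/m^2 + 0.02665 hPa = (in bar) 3.287e-05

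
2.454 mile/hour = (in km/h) 3.949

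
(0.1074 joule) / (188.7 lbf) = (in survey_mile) 7.951e-08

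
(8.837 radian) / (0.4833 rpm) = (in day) 0.002021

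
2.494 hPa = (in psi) 0.03617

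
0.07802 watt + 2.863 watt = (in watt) 2.941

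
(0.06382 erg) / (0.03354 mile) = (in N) 1.182e-10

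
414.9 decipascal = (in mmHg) 0.3112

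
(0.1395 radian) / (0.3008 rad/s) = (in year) 1.471e-08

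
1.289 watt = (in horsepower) 0.001729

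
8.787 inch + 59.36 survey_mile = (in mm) 9.553e+07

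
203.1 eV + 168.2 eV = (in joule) 5.949e-17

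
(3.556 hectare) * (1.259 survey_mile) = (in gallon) 1.903e+10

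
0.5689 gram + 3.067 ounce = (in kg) 0.08752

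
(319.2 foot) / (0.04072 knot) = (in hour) 1.29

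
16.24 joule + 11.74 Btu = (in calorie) 2964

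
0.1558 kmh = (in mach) 0.0001271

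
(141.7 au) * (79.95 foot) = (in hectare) 5.166e+10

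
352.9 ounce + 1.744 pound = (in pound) 23.8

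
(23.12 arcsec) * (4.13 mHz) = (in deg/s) 2.652e-05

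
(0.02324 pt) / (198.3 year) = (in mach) 3.85e-18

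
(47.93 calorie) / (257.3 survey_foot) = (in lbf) 0.5749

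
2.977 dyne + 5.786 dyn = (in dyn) 8.763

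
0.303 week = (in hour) 50.9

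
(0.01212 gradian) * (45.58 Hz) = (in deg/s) 0.4972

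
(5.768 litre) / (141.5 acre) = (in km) 1.007e-11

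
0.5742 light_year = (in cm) 5.432e+17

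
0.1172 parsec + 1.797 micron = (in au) 2.417e+04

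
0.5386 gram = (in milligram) 538.6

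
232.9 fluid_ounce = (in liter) 6.888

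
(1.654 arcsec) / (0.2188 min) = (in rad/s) 6.108e-07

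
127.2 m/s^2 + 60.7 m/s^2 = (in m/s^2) 187.9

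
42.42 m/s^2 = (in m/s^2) 42.42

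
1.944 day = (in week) 0.2777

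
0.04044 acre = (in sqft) 1762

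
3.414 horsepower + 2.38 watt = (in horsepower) 3.417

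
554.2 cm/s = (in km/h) 19.95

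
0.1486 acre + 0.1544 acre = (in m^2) 1226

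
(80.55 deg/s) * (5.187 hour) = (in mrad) 2.625e+07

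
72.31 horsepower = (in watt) 5.392e+04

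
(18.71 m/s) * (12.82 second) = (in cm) 2.399e+04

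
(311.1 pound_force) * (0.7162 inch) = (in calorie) 6.017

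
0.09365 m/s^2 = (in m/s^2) 0.09365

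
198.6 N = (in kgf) 20.25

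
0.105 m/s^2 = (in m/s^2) 0.105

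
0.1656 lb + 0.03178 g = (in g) 75.15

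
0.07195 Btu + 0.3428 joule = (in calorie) 18.23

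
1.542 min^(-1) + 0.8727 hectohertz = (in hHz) 0.873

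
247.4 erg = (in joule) 2.474e-05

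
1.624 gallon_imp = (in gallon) 1.95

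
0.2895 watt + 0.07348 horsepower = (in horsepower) 0.07387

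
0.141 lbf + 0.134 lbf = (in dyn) 1.223e+05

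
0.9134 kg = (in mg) 9.134e+05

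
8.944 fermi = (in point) 2.535e-11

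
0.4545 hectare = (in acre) 1.123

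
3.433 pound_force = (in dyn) 1.527e+06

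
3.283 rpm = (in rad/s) 0.3438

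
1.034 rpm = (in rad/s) 0.1083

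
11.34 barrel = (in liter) 1803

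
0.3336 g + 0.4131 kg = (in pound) 0.9115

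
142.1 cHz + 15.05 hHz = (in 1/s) 1506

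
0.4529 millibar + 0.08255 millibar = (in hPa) 0.5354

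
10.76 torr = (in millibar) 14.35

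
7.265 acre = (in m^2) 2.94e+04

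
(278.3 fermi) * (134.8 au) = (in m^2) 5.612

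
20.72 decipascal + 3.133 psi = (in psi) 3.133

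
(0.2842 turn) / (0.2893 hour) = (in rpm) 0.01637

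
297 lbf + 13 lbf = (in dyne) 1.379e+08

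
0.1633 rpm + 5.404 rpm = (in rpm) 5.567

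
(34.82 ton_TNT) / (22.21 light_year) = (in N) 6.933e-07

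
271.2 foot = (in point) 2.343e+05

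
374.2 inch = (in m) 9.505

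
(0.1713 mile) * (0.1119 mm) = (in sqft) 0.3321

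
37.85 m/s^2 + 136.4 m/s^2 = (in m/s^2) 174.2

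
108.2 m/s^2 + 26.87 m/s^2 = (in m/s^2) 135.1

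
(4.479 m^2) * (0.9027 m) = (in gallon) 1068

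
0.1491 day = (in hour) 3.578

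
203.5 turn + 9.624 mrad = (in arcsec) 2.637e+08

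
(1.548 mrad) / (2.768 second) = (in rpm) 0.00534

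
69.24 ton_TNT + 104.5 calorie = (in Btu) 2.746e+08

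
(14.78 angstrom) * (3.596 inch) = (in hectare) 1.35e-14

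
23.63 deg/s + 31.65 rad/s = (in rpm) 306.2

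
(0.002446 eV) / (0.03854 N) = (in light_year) 1.075e-36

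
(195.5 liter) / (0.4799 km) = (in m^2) 0.0004074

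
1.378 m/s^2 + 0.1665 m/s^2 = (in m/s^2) 1.544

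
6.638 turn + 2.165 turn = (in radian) 55.31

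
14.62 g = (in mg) 1.462e+04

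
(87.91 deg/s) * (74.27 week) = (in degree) 3.949e+09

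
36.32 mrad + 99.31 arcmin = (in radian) 0.06521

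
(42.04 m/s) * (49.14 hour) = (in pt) 2.108e+10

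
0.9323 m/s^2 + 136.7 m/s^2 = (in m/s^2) 137.6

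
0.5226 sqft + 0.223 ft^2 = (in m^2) 0.06927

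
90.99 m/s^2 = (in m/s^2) 90.99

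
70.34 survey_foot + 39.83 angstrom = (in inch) 844.1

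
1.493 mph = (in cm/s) 66.74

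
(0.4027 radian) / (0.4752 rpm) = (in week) 1.338e-05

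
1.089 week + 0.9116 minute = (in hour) 183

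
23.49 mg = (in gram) 0.02349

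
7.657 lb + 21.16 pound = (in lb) 28.82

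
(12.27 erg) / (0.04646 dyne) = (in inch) 104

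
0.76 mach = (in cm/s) 2.588e+04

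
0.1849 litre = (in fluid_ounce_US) 6.252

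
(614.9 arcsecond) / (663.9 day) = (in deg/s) 2.978e-09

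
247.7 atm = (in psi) 3640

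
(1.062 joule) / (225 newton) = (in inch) 0.1858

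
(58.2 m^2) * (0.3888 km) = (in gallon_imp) 4.977e+06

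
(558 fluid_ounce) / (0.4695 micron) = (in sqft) 3.783e+05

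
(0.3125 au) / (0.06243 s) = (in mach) 2.199e+09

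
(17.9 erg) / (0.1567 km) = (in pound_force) 2.568e-09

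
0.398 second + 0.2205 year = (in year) 0.2205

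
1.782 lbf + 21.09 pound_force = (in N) 101.7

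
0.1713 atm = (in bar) 0.1736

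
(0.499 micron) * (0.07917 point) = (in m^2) 1.394e-11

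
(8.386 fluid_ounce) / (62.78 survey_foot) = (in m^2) 1.296e-05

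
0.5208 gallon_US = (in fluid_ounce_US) 66.66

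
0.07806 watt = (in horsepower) 0.0001047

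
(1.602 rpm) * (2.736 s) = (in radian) 0.459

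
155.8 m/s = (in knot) 302.9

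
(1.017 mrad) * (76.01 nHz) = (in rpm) 7.382e-10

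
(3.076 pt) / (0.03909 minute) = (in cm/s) 0.04627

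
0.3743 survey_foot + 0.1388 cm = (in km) 0.0001155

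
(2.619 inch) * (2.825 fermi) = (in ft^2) 2.023e-15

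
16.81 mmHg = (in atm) 0.02212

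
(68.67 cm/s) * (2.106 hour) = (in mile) 3.235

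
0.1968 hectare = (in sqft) 2.118e+04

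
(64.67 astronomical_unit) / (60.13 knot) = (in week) 5.171e+05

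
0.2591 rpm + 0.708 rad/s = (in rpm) 7.02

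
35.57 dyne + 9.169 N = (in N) 9.169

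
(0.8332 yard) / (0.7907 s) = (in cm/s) 96.35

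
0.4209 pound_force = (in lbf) 0.4209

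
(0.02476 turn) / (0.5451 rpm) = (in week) 4.506e-06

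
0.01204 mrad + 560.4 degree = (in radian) 9.781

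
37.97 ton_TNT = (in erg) 1.589e+18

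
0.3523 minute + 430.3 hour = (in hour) 430.3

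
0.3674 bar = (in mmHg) 275.6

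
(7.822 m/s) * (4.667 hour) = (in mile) 81.66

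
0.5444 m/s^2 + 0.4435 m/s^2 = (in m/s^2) 0.9879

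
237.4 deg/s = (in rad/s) 4.143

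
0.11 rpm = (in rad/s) 0.01152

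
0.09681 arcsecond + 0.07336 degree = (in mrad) 1.281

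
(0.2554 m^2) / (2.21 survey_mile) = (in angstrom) 7.181e+05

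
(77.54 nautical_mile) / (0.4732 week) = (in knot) 0.9754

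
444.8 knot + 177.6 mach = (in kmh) 2.185e+05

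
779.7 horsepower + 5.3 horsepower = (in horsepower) 785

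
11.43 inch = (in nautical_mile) 0.0001568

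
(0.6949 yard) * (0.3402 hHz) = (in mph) 48.36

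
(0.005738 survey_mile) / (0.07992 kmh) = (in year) 1.319e-05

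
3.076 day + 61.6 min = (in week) 0.4455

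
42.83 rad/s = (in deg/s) 2454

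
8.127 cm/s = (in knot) 0.158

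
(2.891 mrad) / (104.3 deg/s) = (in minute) 2.647e-05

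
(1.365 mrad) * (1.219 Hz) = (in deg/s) 0.09534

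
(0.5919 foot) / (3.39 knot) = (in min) 0.001724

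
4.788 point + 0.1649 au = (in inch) 9.712e+11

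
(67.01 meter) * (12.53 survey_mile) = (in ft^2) 1.454e+07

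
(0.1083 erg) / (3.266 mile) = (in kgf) 2.101e-13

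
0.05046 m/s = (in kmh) 0.1817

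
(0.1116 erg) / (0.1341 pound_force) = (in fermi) 1.871e+07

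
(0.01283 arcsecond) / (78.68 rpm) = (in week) 1.248e-14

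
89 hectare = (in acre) 219.9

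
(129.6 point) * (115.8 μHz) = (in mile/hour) 1.184e-05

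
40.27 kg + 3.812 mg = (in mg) 4.027e+07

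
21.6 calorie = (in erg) 9.037e+08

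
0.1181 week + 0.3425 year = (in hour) 3020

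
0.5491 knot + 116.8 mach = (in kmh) 1.432e+05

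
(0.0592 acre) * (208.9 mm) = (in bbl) 314.8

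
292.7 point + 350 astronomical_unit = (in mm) 5.236e+16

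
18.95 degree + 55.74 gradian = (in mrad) 1206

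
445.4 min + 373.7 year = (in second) 1.179e+10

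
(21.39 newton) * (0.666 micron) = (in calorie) 3.405e-06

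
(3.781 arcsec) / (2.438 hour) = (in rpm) 1.994e-08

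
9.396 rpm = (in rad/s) 0.9839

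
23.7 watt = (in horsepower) 0.03178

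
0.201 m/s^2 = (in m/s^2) 0.201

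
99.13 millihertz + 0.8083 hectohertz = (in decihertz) 809.3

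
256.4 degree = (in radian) 4.475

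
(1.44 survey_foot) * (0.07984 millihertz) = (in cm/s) 0.003504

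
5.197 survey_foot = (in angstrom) 1.584e+10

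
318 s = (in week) 0.0005258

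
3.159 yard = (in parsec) 9.361e-17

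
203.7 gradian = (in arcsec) 6.6e+05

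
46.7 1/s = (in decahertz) 4.67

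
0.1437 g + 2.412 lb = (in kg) 1.094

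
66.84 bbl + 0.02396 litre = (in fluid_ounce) 3.593e+05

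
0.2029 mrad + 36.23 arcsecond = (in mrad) 0.3785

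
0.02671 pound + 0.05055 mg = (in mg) 1.212e+04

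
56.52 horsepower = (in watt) 4.215e+04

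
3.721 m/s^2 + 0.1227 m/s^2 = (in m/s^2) 3.844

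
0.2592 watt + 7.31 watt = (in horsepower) 0.01015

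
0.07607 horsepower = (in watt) 56.73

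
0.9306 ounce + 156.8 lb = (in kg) 71.15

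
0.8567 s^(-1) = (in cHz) 85.67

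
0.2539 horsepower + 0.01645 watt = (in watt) 189.3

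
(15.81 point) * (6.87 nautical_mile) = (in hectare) 0.007096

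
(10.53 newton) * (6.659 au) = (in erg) 1.049e+20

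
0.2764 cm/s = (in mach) 8.117e-06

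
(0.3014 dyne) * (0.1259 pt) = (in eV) 8.355e+08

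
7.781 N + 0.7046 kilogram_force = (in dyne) 1.469e+06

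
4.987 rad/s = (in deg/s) 285.7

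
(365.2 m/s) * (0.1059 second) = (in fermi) 3.867e+16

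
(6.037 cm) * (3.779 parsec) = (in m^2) 7.04e+15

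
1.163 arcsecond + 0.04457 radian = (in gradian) 2.838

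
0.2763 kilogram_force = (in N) 2.71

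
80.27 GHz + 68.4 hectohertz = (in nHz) 8.027e+19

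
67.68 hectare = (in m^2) 6.768e+05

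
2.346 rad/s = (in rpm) 22.4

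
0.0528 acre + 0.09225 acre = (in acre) 0.1451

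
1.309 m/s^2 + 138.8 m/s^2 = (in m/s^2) 140.1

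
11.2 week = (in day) 78.4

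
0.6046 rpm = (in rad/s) 0.06331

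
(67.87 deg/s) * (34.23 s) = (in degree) 2323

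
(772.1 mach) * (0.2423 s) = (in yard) 6.966e+04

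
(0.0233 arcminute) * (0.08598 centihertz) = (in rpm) 5.565e-08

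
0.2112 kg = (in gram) 211.2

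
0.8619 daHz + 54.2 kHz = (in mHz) 5.421e+07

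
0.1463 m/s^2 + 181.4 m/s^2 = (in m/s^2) 181.5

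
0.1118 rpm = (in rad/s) 0.01171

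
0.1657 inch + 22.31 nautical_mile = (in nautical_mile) 22.31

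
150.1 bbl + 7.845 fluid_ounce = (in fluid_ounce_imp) 8.399e+05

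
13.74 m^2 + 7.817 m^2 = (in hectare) 0.002156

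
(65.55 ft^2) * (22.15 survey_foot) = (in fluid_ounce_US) 1.39e+06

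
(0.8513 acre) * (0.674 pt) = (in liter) 819.1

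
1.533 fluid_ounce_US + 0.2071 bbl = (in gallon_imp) 7.253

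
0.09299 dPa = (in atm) 9.177e-08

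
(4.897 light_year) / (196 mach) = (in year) 2.201e+04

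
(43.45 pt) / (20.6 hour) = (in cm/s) 2.067e-05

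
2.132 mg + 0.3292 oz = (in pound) 0.02058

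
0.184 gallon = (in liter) 0.6965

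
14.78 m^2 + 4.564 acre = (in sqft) 1.99e+05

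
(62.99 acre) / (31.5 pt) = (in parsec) 7.434e-10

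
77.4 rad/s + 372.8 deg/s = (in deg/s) 4807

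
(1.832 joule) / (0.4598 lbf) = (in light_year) 9.468e-17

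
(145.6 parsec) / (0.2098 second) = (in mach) 6.289e+16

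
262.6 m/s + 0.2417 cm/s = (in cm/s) 2.626e+04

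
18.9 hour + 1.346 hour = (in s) 7.289e+04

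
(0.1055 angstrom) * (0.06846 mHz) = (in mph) 1.616e-15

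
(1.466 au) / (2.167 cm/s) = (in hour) 2.811e+09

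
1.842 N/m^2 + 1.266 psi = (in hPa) 87.31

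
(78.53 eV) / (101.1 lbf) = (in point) 7.931e-17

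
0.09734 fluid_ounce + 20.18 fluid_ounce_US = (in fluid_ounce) 20.28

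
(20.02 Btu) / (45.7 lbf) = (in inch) 4091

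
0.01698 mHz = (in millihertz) 0.01698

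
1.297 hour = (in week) 0.00772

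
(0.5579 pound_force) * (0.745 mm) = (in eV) 1.154e+16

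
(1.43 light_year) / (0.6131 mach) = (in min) 1.08e+12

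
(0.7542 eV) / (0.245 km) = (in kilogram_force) 5.029e-23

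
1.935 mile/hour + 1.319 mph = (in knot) 2.828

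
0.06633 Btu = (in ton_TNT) 1.673e-08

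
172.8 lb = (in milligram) 7.838e+07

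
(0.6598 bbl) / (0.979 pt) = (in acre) 0.07505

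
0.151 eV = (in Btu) 2.293e-23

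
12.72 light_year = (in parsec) 3.9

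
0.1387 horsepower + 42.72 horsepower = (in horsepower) 42.86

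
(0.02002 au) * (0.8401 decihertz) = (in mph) 5.628e+08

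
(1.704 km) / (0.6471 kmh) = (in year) 0.0003006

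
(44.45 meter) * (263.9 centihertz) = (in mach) 0.3445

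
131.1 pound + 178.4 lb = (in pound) 309.5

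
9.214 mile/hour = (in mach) 0.0121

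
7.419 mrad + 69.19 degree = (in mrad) 1215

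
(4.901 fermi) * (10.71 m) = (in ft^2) 5.65e-13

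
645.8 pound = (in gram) 2.929e+05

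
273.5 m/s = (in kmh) 984.6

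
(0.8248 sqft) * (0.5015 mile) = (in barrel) 389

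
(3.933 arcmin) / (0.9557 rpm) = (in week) 1.89e-08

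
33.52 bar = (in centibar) 3352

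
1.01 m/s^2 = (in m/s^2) 1.01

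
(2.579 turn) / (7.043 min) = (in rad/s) 0.03835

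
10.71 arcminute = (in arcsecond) 642.6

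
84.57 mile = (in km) 136.1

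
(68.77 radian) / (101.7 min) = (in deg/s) 0.6457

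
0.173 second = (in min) 0.002883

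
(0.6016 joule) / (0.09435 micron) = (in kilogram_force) 6.502e+05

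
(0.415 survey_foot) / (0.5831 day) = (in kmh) 9.039e-06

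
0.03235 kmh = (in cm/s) 0.8986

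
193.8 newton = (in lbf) 43.57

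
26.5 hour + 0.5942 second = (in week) 0.1577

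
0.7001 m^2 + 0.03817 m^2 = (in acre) 0.0001824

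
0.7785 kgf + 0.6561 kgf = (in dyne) 1.407e+06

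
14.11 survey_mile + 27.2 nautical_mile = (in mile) 45.41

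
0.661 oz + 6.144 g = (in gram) 24.88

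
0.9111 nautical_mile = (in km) 1.687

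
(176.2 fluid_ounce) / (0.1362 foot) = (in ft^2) 1.351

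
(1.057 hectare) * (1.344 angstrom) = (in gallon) 0.0003753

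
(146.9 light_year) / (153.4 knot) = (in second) 1.761e+16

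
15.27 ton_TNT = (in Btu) 6.056e+07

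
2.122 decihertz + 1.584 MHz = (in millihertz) 1.584e+09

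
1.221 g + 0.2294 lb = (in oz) 3.713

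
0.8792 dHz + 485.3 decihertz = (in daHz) 4.862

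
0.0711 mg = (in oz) 2.508e-06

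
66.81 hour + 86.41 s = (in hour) 66.83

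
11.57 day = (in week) 1.653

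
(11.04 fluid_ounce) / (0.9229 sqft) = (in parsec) 1.234e-19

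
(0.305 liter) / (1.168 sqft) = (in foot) 0.009222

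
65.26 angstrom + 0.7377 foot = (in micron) 2.249e+05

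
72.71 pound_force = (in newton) 323.4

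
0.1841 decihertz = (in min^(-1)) 1.105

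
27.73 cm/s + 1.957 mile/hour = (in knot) 2.24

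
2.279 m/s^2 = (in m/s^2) 2.279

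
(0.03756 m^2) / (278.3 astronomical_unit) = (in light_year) 9.536e-32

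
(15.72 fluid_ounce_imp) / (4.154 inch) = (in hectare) 4.233e-07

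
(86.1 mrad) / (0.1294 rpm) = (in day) 7.354e-05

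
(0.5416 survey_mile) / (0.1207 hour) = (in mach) 0.005891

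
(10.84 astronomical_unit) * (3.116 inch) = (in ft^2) 1.382e+12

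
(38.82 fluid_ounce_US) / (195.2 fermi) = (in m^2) 5.881e+09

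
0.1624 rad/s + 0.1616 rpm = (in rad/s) 0.1793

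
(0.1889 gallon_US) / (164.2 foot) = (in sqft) 0.0001538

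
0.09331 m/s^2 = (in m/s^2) 0.09331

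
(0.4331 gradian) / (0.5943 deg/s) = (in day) 7.591e-06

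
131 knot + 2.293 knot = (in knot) 133.3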